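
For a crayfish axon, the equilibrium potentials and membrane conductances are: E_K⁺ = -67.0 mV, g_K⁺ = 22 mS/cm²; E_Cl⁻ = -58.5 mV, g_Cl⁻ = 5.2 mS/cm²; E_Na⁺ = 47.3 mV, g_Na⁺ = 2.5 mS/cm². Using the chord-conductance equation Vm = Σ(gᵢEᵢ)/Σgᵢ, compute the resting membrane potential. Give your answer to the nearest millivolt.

-56 mV

Σ gᵢEᵢ = 22·(-67.0) + 5.2·(-58.5) + 2.5·(47.3) = -1659.95
Σ gᵢ = 22 + 5.2 + 2.5 = 29.7
Vm = -1659.95 / 29.7 = -55.89 mV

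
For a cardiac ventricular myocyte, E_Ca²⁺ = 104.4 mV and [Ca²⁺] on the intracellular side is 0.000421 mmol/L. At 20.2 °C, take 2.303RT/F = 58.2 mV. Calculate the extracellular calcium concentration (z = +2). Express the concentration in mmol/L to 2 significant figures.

Nernst: E = (58.2/2) · log₁₀([out]/[in]), so log₁₀([out]/[in]) = 104.4 × 2 / 58.2 = 3.5876.
[out]/[in] = 10^(3.5876) = 3869.
[out] = 3869 × 0.000421 = 1.629 mmol/L.

1.6 mmol/L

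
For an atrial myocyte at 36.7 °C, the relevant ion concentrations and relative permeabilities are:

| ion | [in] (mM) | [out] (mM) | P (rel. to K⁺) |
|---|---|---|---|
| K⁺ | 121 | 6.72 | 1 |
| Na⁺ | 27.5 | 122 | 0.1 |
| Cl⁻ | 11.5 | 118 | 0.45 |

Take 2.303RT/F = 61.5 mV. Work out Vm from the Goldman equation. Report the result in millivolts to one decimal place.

-53.2 mV

Vm = 61.5 · log₁₀[(Σ P·[cation]ₒ + Σ P·[anion]ᵢ) / (Σ P·[cation]ᵢ + Σ P·[anion]ₒ)]
Numerator = 1×6.72 + 0.1×122 + 0.45×11.5 = 24.1
Denominator = 1×121 + 0.1×27.5 + 0.45×118 = 176.8
Vm = 61.5 · log₁₀(0.13625) = 61.5 × (-0.8657) = -53.24 mV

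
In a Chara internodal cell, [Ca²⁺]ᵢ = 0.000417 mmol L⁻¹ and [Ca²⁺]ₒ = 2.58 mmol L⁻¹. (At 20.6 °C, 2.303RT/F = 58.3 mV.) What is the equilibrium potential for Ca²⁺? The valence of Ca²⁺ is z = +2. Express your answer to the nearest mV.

E = (58.3/z) · log₁₀([Ca²⁺]_out/[Ca²⁺]_in) with z = +2.
= (58.3/2) · log₁₀(2.58/0.000417) = 29.15 · log₁₀(6187)
= 29.15 · (3.7915) = 110.52 mV

111 mV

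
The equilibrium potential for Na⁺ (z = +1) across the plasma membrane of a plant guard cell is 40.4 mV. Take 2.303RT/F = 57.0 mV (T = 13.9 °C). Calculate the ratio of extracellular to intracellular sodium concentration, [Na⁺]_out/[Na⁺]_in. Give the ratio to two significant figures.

5.1

log₁₀([out]/[in]) = E·z/(57.0) = 40.4 × 1 / 57.0 = 0.7088
[out]/[in] = 10^(0.7088) = 5.114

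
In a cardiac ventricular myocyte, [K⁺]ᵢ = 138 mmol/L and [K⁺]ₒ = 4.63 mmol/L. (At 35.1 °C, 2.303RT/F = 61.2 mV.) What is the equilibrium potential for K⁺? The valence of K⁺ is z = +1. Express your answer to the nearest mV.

E = (61.2/z) · log₁₀([K⁺]_out/[K⁺]_in) with z = +1.
= (61.2/1) · log₁₀(4.63/138) = 61.20 · log₁₀(0.03355)
= 61.20 · (-1.4743) = -90.23 mV

-90 mV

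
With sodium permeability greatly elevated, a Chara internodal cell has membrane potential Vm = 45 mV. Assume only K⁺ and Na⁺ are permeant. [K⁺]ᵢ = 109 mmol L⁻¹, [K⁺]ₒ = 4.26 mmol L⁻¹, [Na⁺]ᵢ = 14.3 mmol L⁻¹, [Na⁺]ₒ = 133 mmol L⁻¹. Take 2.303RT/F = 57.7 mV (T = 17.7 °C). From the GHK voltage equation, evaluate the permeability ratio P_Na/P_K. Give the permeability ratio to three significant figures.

Let α = P_Na/P_K. GHK: Vm = 57.7·log₁₀[(Kₒ + α·Naₒ)/(Kᵢ + α·Naᵢ)].
10^(Vm/57.7) = 10^(45.0/57.7) = 6.0242
So 6.0242·(Kᵢ + α·Naᵢ) = Kₒ + α·Naₒ → α = (6.0242·109.0 − 4.26) / (133.0 − 6.0242·14.3)
α = (656.6 − 4.26) / (133.0 − 86.15) = 652.4/46.85 = 13.92

13.9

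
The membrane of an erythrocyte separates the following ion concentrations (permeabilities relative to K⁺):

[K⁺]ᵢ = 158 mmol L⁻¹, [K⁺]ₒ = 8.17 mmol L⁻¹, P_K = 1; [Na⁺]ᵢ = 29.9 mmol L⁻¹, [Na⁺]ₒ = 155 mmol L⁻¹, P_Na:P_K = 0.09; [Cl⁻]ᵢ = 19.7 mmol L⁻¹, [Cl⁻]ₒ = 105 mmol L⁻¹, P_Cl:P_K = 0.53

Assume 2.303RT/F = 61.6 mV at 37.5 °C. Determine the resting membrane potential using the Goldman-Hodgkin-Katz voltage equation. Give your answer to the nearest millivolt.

Vm = 61.6 · log₁₀[(Σ P·[cation]ₒ + Σ P·[anion]ᵢ) / (Σ P·[cation]ᵢ + Σ P·[anion]ₒ)]
Numerator = 1×8.17 + 0.09×155 + 0.53×19.7 = 32.56
Denominator = 1×158 + 0.09×29.9 + 0.53×105 = 216.3
Vm = 61.6 · log₁₀(0.15051) = 61.6 × (-0.8224) = -50.66 mV

-51 mV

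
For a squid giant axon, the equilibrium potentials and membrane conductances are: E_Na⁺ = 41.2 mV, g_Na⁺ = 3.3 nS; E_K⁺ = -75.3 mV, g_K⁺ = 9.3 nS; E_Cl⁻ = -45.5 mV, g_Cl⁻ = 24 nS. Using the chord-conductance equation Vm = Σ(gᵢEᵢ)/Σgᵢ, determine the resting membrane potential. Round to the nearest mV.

Σ gᵢEᵢ = 3.3·(41.2) + 9.3·(-75.3) + 24·(-45.5) = -1656.33
Σ gᵢ = 3.3 + 9.3 + 24 = 36.6
Vm = -1656.33 / 36.6 = -45.25 mV

-45 mV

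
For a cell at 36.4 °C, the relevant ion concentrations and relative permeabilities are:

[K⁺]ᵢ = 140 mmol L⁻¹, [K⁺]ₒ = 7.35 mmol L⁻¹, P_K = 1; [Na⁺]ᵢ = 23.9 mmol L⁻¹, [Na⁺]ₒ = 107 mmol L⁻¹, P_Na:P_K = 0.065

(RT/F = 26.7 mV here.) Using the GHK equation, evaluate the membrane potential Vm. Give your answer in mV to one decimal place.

-61.2 mV

Vm = 26.7 · ln[(Σ P·[cation]ₒ + Σ P·[anion]ᵢ) / (Σ P·[cation]ᵢ + Σ P·[anion]ₒ)]
Numerator = 1×7.35 + 0.065×107 = 14.3
Denominator = 1×140 + 0.065×23.9 = 141.6
Vm = 26.7 · ln(0.10106) = 26.7 × (-2.2921) = -61.20 mV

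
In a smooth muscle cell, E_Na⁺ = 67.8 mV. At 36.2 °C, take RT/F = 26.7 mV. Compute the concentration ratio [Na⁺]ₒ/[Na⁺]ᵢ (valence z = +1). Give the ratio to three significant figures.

12.7

ln([out]/[in]) = E·z/(26.7) = 67.8 × 1 / 26.7 = 2.5393
[out]/[in] = e^(2.5393) = 12.67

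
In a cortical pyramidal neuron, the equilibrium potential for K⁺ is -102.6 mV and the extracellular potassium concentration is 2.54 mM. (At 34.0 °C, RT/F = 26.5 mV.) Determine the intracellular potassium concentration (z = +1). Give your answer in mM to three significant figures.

Nernst: E = (26.5/1) · ln([out]/[in]), so ln([out]/[in]) = -102.6 × 1 / 26.5 = -3.8717.
[out]/[in] = e^(-3.8717) = 0.02082.
[in] = 2.54 / 0.02082 = 122 mM.

122 mM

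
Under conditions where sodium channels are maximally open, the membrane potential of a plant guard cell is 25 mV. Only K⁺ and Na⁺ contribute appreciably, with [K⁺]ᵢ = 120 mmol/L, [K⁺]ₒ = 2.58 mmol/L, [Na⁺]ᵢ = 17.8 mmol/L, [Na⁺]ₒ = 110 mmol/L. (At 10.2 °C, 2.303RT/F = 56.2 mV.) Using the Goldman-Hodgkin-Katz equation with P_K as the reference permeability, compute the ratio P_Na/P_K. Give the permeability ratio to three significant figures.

Let α = P_Na/P_K. GHK: Vm = 56.2·log₁₀[(Kₒ + α·Naₒ)/(Kᵢ + α·Naᵢ)].
10^(Vm/56.2) = 10^(25.0/56.2) = 2.7851
So 2.7851·(Kᵢ + α·Naᵢ) = Kₒ + α·Naₒ → α = (2.7851·120.0 − 2.58) / (110.0 − 2.7851·17.8)
α = (334.2 − 2.58) / (110.0 − 49.57) = 331.6/60.43 = 5.488

5.49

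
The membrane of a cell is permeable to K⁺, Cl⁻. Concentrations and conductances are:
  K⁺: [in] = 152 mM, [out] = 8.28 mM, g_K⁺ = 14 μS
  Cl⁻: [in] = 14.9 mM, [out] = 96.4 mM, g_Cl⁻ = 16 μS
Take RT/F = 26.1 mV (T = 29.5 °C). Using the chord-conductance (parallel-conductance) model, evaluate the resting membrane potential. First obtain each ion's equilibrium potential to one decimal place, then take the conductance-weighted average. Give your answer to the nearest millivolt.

E_K⁺ = (26.1/1)·ln(8.28/152) = -76.0 mV
E_Cl⁻ = (26.1/-1)·ln(96.4/14.9) = -48.7 mV
Vm = (Σ gᵢEᵢ)/(Σ gᵢ) = (14·-76.0 + 16·-48.7) / (14 + 16)
= -1843.20 / 30 = -61.44 mV

-61 mV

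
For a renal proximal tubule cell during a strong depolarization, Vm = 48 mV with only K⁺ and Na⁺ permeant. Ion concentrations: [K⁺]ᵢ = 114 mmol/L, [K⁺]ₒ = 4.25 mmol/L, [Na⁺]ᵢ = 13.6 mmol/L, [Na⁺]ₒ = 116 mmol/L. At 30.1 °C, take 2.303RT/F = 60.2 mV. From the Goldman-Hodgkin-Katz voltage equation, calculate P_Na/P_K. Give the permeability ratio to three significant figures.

Let α = P_Na/P_K. GHK: Vm = 60.2·log₁₀[(Kₒ + α·Naₒ)/(Kᵢ + α·Naᵢ)].
10^(Vm/60.2) = 10^(48.0/60.2) = 6.2711
So 6.2711·(Kᵢ + α·Naᵢ) = Kₒ + α·Naₒ → α = (6.2711·114.0 − 4.25) / (116.0 − 6.2711·13.6)
α = (714.9 − 4.25) / (116.0 − 85.29) = 710.7/30.71 = 23.14

23.1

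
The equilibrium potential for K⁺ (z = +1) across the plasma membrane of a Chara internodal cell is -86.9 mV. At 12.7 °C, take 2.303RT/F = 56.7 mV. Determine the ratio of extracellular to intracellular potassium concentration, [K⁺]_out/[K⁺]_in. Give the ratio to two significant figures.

log₁₀([out]/[in]) = E·z/(56.7) = -86.9 × 1 / 56.7 = -1.5326
[out]/[in] = 10^(-1.5326) = 0.02933

0.029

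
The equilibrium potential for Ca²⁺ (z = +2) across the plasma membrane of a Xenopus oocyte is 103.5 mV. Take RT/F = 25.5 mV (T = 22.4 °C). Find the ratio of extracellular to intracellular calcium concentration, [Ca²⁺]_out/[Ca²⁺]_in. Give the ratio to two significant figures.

ln([out]/[in]) = E·z/(25.5) = 103.5 × 2 / 25.5 = 8.1176
[out]/[in] = e^(8.1176) = 3353

3400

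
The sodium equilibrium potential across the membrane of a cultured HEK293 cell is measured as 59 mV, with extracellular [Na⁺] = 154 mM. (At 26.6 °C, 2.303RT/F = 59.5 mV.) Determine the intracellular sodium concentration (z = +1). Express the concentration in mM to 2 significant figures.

16 mM

Nernst: E = (59.5/1) · log₁₀([out]/[in]), so log₁₀([out]/[in]) = 59.0 × 1 / 59.5 = 0.9916.
[out]/[in] = 10^(0.9916) = 9.808.
[in] = 154 / 9.808 = 15.7 mM.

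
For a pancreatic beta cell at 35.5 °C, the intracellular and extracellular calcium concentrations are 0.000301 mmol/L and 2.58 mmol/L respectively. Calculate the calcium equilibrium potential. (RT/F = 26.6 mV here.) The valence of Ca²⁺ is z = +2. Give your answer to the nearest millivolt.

120 mV

E = (26.6/z) · ln([Ca²⁺]_out/[Ca²⁺]_in) with z = +2.
= (26.6/2) · ln(2.58/0.000301) = 13.30 · ln(8571)
= 13.30 · (9.0562) = 120.45 mV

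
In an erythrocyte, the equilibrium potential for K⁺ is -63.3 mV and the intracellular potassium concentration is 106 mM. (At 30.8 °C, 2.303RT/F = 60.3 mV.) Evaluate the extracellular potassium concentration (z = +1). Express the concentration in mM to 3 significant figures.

Nernst: E = (60.3/1) · log₁₀([out]/[in]), so log₁₀([out]/[in]) = -63.3 × 1 / 60.3 = -1.0498.
[out]/[in] = 10^(-1.0498) = 0.08918.
[out] = 0.08918 × 106 = 9.453 mM.

9.45 mM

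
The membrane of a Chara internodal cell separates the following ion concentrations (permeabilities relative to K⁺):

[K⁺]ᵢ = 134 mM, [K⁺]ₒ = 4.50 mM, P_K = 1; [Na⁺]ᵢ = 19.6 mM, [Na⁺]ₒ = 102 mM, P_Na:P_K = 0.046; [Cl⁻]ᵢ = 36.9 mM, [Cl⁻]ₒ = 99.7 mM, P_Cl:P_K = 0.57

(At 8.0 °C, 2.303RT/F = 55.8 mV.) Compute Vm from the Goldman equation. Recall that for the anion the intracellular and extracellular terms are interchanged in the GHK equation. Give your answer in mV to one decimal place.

Vm = 55.8 · log₁₀[(Σ P·[cation]ₒ + Σ P·[anion]ᵢ) / (Σ P·[cation]ᵢ + Σ P·[anion]ₒ)]
Numerator = 1×4.50 + 0.046×102 + 0.57×36.9 = 30.22
Denominator = 1×134 + 0.046×19.6 + 0.57×99.7 = 191.7
Vm = 55.8 · log₁₀(0.15764) = 55.8 × (-0.8023) = -44.77 mV

-44.8 mV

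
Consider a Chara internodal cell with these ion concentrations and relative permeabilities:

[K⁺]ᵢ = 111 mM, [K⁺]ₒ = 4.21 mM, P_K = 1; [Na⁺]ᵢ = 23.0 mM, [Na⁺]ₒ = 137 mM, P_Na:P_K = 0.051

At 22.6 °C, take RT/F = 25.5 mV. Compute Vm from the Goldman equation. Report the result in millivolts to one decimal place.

-58.8 mV

Vm = 25.5 · ln[(Σ P·[cation]ₒ + Σ P·[anion]ᵢ) / (Σ P·[cation]ᵢ + Σ P·[anion]ₒ)]
Numerator = 1×4.21 + 0.051×137 = 11.2
Denominator = 1×111 + 0.051×23.0 = 112.2
Vm = 25.5 · ln(0.099819) = 25.5 × (-2.3044) = -58.76 mV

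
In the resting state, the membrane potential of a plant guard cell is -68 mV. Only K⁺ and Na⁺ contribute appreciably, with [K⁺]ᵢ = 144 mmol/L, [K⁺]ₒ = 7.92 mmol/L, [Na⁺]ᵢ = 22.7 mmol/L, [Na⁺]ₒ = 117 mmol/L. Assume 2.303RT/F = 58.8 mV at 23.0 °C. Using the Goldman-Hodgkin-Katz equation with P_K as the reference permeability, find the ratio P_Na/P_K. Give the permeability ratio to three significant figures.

Let α = P_Na/P_K. GHK: Vm = 58.8·log₁₀[(Kₒ + α·Naₒ)/(Kᵢ + α·Naᵢ)].
10^(Vm/58.8) = 10^(-68.0/58.8) = 0.069749
So 0.069749·(Kᵢ + α·Naᵢ) = Kₒ + α·Naₒ → α = (0.069749·144.0 − 7.92) / (117.0 − 0.069749·22.7)
α = (10.04 − 7.92) / (117.0 − 1.583) = 2.124/115.4 = 0.0184

0.0184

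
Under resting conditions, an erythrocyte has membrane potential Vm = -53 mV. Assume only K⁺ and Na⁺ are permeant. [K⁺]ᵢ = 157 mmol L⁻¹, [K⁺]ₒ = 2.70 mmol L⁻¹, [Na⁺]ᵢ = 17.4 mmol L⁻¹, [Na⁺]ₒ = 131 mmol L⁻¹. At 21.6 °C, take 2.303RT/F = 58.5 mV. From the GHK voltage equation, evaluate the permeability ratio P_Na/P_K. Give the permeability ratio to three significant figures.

Let α = P_Na/P_K. GHK: Vm = 58.5·log₁₀[(Kₒ + α·Naₒ)/(Kᵢ + α·Naᵢ)].
10^(Vm/58.5) = 10^(-53.0/58.5) = 0.12417
So 0.12417·(Kᵢ + α·Naᵢ) = Kₒ + α·Naₒ → α = (0.12417·157.0 − 2.7) / (131.0 − 0.12417·17.4)
α = (19.49 − 2.7) / (131.0 − 2.161) = 16.79/128.8 = 0.1304

0.130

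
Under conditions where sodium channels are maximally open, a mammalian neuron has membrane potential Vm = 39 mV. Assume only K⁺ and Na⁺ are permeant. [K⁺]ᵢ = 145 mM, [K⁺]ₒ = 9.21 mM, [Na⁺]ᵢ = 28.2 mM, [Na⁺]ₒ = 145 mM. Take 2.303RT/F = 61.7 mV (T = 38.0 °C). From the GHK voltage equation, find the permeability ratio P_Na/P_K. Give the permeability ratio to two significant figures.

25

Let α = P_Na/P_K. GHK: Vm = 61.7·log₁₀[(Kₒ + α·Naₒ)/(Kᵢ + α·Naᵢ)].
10^(Vm/61.7) = 10^(39.0/61.7) = 4.2864
So 4.2864·(Kᵢ + α·Naᵢ) = Kₒ + α·Naₒ → α = (4.2864·145.0 − 9.21) / (145.0 − 4.2864·28.2)
α = (621.5 − 9.21) / (145.0 − 120.9) = 612.3/24.12 = 25.38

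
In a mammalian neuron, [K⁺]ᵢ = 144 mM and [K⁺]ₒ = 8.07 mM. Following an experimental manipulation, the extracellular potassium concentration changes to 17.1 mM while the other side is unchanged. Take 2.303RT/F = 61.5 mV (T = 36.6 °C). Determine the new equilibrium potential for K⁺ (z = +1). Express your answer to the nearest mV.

After the shift: [K⁺]_out = 17.1, [K⁺]_in = 144 mM.
E_new = (61.5/1)·log₁₀(17.1/144) = 61.50 · (-0.9254) = -56.91 mV

-57 mV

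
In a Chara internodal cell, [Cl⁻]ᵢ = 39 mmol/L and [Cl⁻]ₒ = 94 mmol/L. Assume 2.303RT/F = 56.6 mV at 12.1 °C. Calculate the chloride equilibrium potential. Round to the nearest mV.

-22 mV

E = (56.6/z) · log₁₀([Cl⁻]_out/[Cl⁻]_in) with z = -1.
For an anion, dividing by z = -1 reverses the sign.
= (56.6/-1) · log₁₀(94/39) = -56.60 · log₁₀(2.41)
= -56.60 · (0.3821) = -21.62 mV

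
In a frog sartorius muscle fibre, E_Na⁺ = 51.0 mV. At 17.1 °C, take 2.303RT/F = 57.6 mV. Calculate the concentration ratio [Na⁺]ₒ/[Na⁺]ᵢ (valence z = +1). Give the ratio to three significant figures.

log₁₀([out]/[in]) = E·z/(57.6) = 51.0 × 1 / 57.6 = 0.8854
[out]/[in] = 10^(0.8854) = 7.681

7.68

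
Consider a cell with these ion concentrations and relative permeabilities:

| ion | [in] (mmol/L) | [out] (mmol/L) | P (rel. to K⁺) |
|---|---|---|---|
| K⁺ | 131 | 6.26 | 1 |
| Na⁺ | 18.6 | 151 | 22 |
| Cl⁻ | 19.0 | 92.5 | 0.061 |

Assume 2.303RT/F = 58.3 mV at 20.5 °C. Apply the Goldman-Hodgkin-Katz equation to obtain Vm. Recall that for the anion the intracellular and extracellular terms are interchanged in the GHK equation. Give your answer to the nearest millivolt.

Vm = 58.3 · log₁₀[(Σ P·[cation]ₒ + Σ P·[anion]ᵢ) / (Σ P·[cation]ᵢ + Σ P·[anion]ₒ)]
Numerator = 1×6.26 + 22×151 + 0.061×19.0 = 3329
Denominator = 1×131 + 22×18.6 + 0.061×92.5 = 545.8
Vm = 58.3 · log₁₀(6.0996) = 58.3 × (0.7853) = 45.78 mV

46 mV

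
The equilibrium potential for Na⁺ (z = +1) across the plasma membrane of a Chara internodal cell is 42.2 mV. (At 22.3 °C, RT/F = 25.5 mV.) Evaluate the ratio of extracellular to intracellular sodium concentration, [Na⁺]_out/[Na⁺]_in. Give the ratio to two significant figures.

ln([out]/[in]) = E·z/(25.5) = 42.2 × 1 / 25.5 = 1.6549
[out]/[in] = e^(1.6549) = 5.233

5.2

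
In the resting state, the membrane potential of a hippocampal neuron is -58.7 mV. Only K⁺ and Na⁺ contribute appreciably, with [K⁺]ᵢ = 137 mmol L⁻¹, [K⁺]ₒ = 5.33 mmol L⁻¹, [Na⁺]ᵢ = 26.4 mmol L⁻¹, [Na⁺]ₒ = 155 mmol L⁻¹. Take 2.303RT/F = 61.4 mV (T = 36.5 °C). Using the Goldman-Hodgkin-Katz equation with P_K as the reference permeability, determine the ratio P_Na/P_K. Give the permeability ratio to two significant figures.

Let α = P_Na/P_K. GHK: Vm = 61.4·log₁₀[(Kₒ + α·Naₒ)/(Kᵢ + α·Naᵢ)].
10^(Vm/61.4) = 10^(-58.7/61.4) = 0.11066
So 0.11066·(Kᵢ + α·Naᵢ) = Kₒ + α·Naₒ → α = (0.11066·137.0 − 5.33) / (155.0 − 0.11066·26.4)
α = (15.16 − 5.33) / (155.0 − 2.921) = 9.83/152.1 = 0.06464

0.065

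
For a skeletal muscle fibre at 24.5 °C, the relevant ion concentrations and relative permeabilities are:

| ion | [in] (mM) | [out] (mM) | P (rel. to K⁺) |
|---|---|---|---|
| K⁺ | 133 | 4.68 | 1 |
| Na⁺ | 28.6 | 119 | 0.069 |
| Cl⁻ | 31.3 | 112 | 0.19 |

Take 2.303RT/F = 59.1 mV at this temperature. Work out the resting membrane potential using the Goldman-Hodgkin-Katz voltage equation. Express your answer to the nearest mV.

-54 mV

Vm = 59.1 · log₁₀[(Σ P·[cation]ₒ + Σ P·[anion]ᵢ) / (Σ P·[cation]ᵢ + Σ P·[anion]ₒ)]
Numerator = 1×4.68 + 0.069×119 + 0.19×31.3 = 18.84
Denominator = 1×133 + 0.069×28.6 + 0.19×112 = 156.3
Vm = 59.1 · log₁₀(0.12056) = 59.1 × (-0.9188) = -54.30 mV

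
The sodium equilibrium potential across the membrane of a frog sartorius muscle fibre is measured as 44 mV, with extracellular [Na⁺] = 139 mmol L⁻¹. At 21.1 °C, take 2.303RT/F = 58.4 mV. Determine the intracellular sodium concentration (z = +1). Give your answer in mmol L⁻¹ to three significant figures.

Nernst: E = (58.4/1) · log₁₀([out]/[in]), so log₁₀([out]/[in]) = 44.0 × 1 / 58.4 = 0.7534.
[out]/[in] = 10^(0.7534) = 5.668.
[in] = 139 / 5.668 = 24.52 mmol L⁻¹.

24.5 mmol L⁻¹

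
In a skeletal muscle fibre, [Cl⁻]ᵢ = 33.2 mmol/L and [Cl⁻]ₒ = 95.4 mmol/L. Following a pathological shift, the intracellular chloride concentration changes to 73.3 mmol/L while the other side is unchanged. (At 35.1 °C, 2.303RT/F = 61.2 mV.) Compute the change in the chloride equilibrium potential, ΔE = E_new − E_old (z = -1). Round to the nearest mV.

21 mV

E_old = (61.2/-1)·log₁₀(95.4/33.2) = -28.05 mV
E_new = (61.2/-1)·log₁₀(95.4/73.3) = -7.00 mV
ΔE = -7.00 − (-28.05) = 21.05 mV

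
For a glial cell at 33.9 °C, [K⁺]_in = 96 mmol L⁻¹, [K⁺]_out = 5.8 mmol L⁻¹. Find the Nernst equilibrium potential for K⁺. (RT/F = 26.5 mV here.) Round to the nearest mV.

E = (26.5/z) · ln([K⁺]_out/[K⁺]_in) with z = +1.
= (26.5/1) · ln(5.8/96) = 26.50 · ln(0.06042)
= 26.50 · (-2.8065) = -74.37 mV

-74 mV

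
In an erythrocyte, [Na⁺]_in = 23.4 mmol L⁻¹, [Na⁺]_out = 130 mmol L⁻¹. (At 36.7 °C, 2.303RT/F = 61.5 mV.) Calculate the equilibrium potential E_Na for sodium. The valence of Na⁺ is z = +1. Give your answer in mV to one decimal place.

E = (61.5/z) · log₁₀([Na⁺]_out/[Na⁺]_in) with z = +1.
= (61.5/1) · log₁₀(130/23.4) = 61.50 · log₁₀(5.556)
= 61.50 · (0.7447) = 45.80 mV

45.8 mV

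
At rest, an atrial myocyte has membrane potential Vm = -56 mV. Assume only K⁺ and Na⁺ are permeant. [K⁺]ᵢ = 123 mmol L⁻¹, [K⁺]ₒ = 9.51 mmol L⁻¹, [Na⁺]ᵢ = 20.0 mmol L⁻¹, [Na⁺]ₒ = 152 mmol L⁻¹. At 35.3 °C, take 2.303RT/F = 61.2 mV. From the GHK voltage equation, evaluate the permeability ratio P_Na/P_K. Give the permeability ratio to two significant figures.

Let α = P_Na/P_K. GHK: Vm = 61.2·log₁₀[(Kₒ + α·Naₒ)/(Kᵢ + α·Naᵢ)].
10^(Vm/61.2) = 10^(-56.0/61.2) = 0.12161
So 0.12161·(Kᵢ + α·Naᵢ) = Kₒ + α·Naₒ → α = (0.12161·123.0 − 9.51) / (152.0 − 0.12161·20.0)
α = (14.96 − 9.51) / (152.0 − 2.432) = 5.448/149.6 = 0.03642

0.036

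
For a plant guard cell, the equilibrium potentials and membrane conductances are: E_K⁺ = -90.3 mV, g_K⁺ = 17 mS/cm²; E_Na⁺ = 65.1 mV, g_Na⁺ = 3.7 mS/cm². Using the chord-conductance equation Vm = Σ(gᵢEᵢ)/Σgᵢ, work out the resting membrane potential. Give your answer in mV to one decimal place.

Σ gᵢEᵢ = 17·(-90.3) + 3.7·(65.1) = -1294.23
Σ gᵢ = 17 + 3.7 = 20.7
Vm = -1294.23 / 20.7 = -62.52 mV

-62.5 mV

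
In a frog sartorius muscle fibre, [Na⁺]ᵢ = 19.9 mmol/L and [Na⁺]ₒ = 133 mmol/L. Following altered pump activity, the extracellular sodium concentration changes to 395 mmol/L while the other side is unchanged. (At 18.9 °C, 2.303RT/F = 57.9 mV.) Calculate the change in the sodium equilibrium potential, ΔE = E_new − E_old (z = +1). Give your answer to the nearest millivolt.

27 mV

E_old = (57.9/1)·log₁₀(133/19.9) = 47.77 mV
E_new = (57.9/1)·log₁₀(395/19.9) = 75.14 mV
ΔE = 75.14 − (47.77) = 27.37 mV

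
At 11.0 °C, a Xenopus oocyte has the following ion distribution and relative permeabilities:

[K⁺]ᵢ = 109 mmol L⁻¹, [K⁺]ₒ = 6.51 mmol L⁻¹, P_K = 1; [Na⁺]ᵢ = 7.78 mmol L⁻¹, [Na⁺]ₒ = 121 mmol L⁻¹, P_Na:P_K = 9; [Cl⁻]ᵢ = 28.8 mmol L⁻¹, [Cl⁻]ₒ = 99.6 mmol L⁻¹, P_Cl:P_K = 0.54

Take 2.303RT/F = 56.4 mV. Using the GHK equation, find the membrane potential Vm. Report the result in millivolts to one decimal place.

Vm = 56.4 · log₁₀[(Σ P·[cation]ₒ + Σ P·[anion]ᵢ) / (Σ P·[cation]ᵢ + Σ P·[anion]ₒ)]
Numerator = 1×6.51 + 9×121 + 0.54×28.8 = 1111
Denominator = 1×109 + 9×7.78 + 0.54×99.6 = 232.8
Vm = 56.4 · log₁₀(4.7725) = 56.4 × (0.6787) = 38.28 mV

38.3 mV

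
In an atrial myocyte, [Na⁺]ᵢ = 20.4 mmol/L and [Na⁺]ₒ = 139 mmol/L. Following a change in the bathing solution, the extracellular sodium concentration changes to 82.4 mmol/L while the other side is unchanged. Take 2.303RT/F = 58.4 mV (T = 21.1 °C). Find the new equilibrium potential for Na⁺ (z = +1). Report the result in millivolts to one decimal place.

35.4 mV

After the shift: [Na⁺]_out = 82.4, [Na⁺]_in = 20.4 mmol/L.
E_new = (58.4/1)·log₁₀(82.4/20.4) = 58.40 · (0.6063) = 35.41 mV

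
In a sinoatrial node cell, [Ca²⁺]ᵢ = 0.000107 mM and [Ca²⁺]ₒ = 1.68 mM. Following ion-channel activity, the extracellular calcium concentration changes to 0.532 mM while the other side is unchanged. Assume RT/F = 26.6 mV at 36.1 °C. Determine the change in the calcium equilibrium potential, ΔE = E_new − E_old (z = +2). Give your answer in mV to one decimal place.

E_old = (26.6/2)·ln(1.68/0.000107) = 128.50 mV
E_new = (26.6/2)·ln(0.532/0.000107) = 113.20 mV
ΔE = 113.20 − (128.50) = -15.29 mV

-15.3 mV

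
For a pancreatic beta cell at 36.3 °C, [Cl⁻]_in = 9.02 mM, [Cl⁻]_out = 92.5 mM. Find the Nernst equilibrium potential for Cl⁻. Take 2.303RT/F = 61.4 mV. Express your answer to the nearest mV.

-62 mV

E = (61.4/z) · log₁₀([Cl⁻]_out/[Cl⁻]_in) with z = -1.
For an anion, dividing by z = -1 reverses the sign.
= (61.4/-1) · log₁₀(92.5/9.02) = -61.40 · log₁₀(10.25)
= -61.40 · (1.0109) = -62.07 mV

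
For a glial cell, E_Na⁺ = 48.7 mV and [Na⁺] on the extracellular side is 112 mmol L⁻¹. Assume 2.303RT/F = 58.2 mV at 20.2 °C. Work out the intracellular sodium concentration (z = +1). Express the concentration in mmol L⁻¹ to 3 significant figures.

16.3 mmol L⁻¹

Nernst: E = (58.2/1) · log₁₀([out]/[in]), so log₁₀([out]/[in]) = 48.7 × 1 / 58.2 = 0.8368.
[out]/[in] = 10^(0.8368) = 6.867.
[in] = 112 / 6.867 = 16.31 mmol L⁻¹.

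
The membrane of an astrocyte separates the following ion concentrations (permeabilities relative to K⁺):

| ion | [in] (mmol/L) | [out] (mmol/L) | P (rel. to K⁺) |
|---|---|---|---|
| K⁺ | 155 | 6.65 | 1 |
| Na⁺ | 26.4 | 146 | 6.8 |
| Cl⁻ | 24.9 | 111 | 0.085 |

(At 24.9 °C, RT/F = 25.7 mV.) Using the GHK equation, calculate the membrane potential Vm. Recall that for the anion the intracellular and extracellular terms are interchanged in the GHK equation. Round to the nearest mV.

Vm = 25.7 · ln[(Σ P·[cation]ₒ + Σ P·[anion]ᵢ) / (Σ P·[cation]ᵢ + Σ P·[anion]ₒ)]
Numerator = 1×6.65 + 6.8×146 + 0.085×24.9 = 1002
Denominator = 1×155 + 6.8×26.4 + 0.085×111 = 344
Vm = 25.7 · ln(2.9119) = 25.7 × (1.0688) = 27.47 mV

27 mV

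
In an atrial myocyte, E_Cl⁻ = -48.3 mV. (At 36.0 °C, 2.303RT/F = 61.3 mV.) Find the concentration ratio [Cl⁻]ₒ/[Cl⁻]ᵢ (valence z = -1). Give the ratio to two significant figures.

log₁₀([out]/[in]) = E·z/(61.3) = -48.3 × -1 / 61.3 = 0.7879
[out]/[in] = 10^(0.7879) = 6.137

6.1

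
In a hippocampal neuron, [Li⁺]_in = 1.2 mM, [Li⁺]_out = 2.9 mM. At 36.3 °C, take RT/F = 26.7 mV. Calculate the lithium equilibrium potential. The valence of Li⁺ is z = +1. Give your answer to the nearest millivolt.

24 mV

E = (26.7/z) · ln([Li⁺]_out/[Li⁺]_in) with z = +1.
= (26.7/1) · ln(2.9/1.2) = 26.70 · ln(2.417)
= 26.70 · (0.8824) = 23.56 mV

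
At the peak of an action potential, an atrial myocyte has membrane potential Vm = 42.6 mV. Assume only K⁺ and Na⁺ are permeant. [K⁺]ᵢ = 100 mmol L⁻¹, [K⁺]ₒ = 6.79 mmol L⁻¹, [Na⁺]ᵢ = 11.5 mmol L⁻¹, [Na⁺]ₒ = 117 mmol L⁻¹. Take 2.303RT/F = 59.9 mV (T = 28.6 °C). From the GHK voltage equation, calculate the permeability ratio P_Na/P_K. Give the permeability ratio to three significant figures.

8.77

Let α = P_Na/P_K. GHK: Vm = 59.9·log₁₀[(Kₒ + α·Naₒ)/(Kᵢ + α·Naᵢ)].
10^(Vm/59.9) = 10^(42.6/59.9) = 5.1426
So 5.1426·(Kᵢ + α·Naᵢ) = Kₒ + α·Naₒ → α = (5.1426·100.0 − 6.79) / (117.0 − 5.1426·11.5)
α = (514.3 − 6.79) / (117.0 − 59.14) = 507.5/57.86 = 8.771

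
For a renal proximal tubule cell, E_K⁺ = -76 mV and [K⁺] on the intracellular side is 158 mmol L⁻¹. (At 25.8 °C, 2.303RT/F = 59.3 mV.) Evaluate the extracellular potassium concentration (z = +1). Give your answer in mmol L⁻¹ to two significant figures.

8.3 mmol L⁻¹

Nernst: E = (59.3/1) · log₁₀([out]/[in]), so log₁₀([out]/[in]) = -76.0 × 1 / 59.3 = -1.2816.
[out]/[in] = 10^(-1.2816) = 0.05229.
[out] = 0.05229 × 158 = 8.261 mmol L⁻¹.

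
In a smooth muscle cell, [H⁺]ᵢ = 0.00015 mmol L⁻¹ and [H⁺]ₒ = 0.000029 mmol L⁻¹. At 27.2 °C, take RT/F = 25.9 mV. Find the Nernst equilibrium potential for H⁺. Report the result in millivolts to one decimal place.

-42.6 mV

E = (25.9/z) · ln([H⁺]_out/[H⁺]_in) with z = +1.
= (25.9/1) · ln(0.000029/0.00015) = 25.90 · ln(0.1933)
= 25.90 · (-1.6433) = -42.56 mV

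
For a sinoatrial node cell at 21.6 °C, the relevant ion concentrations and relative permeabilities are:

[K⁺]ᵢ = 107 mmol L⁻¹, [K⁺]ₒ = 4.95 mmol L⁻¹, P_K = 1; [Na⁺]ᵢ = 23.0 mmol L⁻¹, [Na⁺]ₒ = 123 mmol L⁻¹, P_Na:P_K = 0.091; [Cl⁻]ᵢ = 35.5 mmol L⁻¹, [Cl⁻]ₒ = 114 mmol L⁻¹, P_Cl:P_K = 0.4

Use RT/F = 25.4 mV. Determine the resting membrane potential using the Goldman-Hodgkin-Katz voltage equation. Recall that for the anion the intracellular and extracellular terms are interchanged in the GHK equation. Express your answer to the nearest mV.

Vm = 25.4 · ln[(Σ P·[cation]ₒ + Σ P·[anion]ᵢ) / (Σ P·[cation]ᵢ + Σ P·[anion]ₒ)]
Numerator = 1×4.95 + 0.091×123 + 0.4×35.5 = 30.34
Denominator = 1×107 + 0.091×23.0 + 0.4×114 = 154.7
Vm = 25.4 · ln(0.19615) = 25.4 × (-1.6289) = -41.37 mV

-41 mV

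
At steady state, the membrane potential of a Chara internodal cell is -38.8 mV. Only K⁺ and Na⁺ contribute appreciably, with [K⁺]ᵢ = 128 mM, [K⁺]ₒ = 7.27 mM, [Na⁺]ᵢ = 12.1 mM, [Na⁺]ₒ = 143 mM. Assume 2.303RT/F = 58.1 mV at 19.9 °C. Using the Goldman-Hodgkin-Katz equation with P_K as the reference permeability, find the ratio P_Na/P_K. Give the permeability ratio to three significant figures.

0.144

Let α = P_Na/P_K. GHK: Vm = 58.1·log₁₀[(Kₒ + α·Naₒ)/(Kᵢ + α·Naᵢ)].
10^(Vm/58.1) = 10^(-38.8/58.1) = 0.21487
So 0.21487·(Kᵢ + α·Naᵢ) = Kₒ + α·Naₒ → α = (0.21487·128.0 − 7.27) / (143.0 − 0.21487·12.1)
α = (27.5 − 7.27) / (143.0 − 2.6) = 20.23/140.4 = 0.1441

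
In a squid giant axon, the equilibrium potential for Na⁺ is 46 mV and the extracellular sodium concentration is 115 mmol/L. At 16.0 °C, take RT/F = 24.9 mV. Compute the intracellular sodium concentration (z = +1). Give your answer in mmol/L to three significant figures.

Nernst: E = (24.9/1) · ln([out]/[in]), so ln([out]/[in]) = 46.0 × 1 / 24.9 = 1.8474.
[out]/[in] = e^(1.8474) = 6.343.
[in] = 115 / 6.343 = 18.13 mmol/L.

18.1 mmol/L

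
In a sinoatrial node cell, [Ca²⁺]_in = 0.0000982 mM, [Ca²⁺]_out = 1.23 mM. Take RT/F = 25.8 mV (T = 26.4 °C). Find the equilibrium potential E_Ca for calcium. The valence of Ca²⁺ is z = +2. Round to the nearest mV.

122 mV

E = (25.8/z) · ln([Ca²⁺]_out/[Ca²⁺]_in) with z = +2.
= (25.8/2) · ln(1.23/0.0000982) = 12.90 · ln(1.253e+04)
= 12.90 · (9.4355) = 121.72 mV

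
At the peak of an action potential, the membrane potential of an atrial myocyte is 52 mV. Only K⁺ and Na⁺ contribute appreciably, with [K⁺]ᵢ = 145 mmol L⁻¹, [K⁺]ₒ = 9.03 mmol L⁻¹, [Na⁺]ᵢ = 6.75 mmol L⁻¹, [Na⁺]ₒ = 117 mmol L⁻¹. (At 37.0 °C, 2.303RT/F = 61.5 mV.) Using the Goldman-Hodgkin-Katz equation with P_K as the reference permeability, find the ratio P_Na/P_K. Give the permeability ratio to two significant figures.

14

Let α = P_Na/P_K. GHK: Vm = 61.5·log₁₀[(Kₒ + α·Naₒ)/(Kᵢ + α·Naᵢ)].
10^(Vm/61.5) = 10^(52.0/61.5) = 7.0069
So 7.0069·(Kᵢ + α·Naᵢ) = Kₒ + α·Naₒ → α = (7.0069·145.0 − 9.03) / (117.0 − 7.0069·6.75)
α = (1016 − 9.03) / (117.0 − 47.3) = 1007/69.7 = 14.45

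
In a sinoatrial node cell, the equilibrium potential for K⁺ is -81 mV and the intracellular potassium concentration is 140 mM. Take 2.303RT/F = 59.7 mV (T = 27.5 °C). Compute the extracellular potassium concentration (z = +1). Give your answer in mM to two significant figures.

6.2 mM

Nernst: E = (59.7/1) · log₁₀([out]/[in]), so log₁₀([out]/[in]) = -81.0 × 1 / 59.7 = -1.3568.
[out]/[in] = 10^(-1.3568) = 0.04398.
[out] = 0.04398 × 140 = 6.157 mM.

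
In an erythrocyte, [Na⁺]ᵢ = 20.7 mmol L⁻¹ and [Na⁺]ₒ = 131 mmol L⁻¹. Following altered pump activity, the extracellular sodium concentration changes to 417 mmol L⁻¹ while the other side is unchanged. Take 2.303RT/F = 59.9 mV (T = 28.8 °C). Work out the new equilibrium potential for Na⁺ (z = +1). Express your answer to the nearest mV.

After the shift: [Na⁺]_out = 417, [Na⁺]_in = 20.7 mmol L⁻¹.
E_new = (59.9/1)·log₁₀(417/20.7) = 59.90 · (1.3042) = 78.12 mV

78 mV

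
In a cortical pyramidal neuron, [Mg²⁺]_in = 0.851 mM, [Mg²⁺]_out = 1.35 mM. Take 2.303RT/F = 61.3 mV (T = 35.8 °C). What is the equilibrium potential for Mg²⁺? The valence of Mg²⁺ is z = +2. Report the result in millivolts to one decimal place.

6.1 mV

E = (61.3/z) · log₁₀([Mg²⁺]_out/[Mg²⁺]_in) with z = +2.
= (61.3/2) · log₁₀(1.35/0.851) = 30.65 · log₁₀(1.586)
= 30.65 · (0.2004) = 6.14 mV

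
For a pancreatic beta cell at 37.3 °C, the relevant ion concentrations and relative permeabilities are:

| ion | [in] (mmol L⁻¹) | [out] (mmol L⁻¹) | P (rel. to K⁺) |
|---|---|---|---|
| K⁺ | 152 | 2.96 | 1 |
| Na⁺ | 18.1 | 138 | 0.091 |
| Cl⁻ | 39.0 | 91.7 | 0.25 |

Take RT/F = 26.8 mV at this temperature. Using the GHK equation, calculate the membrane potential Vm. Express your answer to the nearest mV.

Vm = 26.8 · ln[(Σ P·[cation]ₒ + Σ P·[anion]ᵢ) / (Σ P·[cation]ᵢ + Σ P·[anion]ₒ)]
Numerator = 1×2.96 + 0.091×138 + 0.25×39.0 = 25.27
Denominator = 1×152 + 0.091×18.1 + 0.25×91.7 = 176.6
Vm = 26.8 · ln(0.1431) = 26.8 × (-1.9442) = -52.10 mV

-52 mV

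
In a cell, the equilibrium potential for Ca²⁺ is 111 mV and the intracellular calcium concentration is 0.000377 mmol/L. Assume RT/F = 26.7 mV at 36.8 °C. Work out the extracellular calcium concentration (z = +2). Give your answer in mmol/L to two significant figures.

1.5 mmol/L

Nernst: E = (26.7/2) · ln([out]/[in]), so ln([out]/[in]) = 111.0 × 2 / 26.7 = 8.3146.
[out]/[in] = e^(8.3146) = 4083.
[out] = 4083 × 0.000377 = 1.539 mmol/L.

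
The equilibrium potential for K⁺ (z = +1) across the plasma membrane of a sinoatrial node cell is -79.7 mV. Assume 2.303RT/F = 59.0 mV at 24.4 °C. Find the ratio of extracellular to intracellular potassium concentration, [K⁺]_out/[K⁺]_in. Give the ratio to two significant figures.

log₁₀([out]/[in]) = E·z/(59.0) = -79.7 × 1 / 59.0 = -1.3508
[out]/[in] = 10^(-1.3508) = 0.04458

0.045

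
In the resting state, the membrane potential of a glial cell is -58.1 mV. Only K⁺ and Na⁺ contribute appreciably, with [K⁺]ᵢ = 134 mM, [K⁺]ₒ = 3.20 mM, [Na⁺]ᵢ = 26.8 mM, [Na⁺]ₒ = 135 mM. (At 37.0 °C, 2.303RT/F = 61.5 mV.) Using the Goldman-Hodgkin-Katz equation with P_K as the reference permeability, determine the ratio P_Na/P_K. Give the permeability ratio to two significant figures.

0.091

Let α = P_Na/P_K. GHK: Vm = 61.5·log₁₀[(Kₒ + α·Naₒ)/(Kᵢ + α·Naᵢ)].
10^(Vm/61.5) = 10^(-58.1/61.5) = 0.11358
So 0.11358·(Kᵢ + α·Naᵢ) = Kₒ + α·Naₒ → α = (0.11358·134.0 − 3.2) / (135.0 − 0.11358·26.8)
α = (15.22 − 3.2) / (135.0 − 3.044) = 12.02/132 = 0.09108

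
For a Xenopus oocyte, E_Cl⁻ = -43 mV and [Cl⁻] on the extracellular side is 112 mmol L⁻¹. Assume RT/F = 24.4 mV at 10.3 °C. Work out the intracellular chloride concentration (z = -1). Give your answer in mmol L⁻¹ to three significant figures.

Nernst: E = (24.4/-1) · ln([out]/[in]), so ln([out]/[in]) = -43.0 × -1 / 24.4 = 1.7623.
[out]/[in] = e^(1.7623) = 5.826.
[in] = 112 / 5.826 = 19.22 mmol L⁻¹.

19.2 mmol L⁻¹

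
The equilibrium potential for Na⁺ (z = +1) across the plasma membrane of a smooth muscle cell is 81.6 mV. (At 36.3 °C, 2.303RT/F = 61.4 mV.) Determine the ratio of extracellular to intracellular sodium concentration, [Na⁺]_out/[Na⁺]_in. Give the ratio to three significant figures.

21.3

log₁₀([out]/[in]) = E·z/(61.4) = 81.6 × 1 / 61.4 = 1.3290
[out]/[in] = 10^(1.3290) = 21.33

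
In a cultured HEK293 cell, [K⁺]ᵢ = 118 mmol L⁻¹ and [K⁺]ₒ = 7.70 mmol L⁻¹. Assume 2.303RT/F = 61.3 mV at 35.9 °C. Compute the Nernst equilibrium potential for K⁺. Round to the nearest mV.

E = (61.3/z) · log₁₀([K⁺]_out/[K⁺]_in) with z = +1.
= (61.3/1) · log₁₀(7.70/118) = 61.30 · log₁₀(0.06525)
= 61.30 · (-1.1854) = -72.66 mV

-73 mV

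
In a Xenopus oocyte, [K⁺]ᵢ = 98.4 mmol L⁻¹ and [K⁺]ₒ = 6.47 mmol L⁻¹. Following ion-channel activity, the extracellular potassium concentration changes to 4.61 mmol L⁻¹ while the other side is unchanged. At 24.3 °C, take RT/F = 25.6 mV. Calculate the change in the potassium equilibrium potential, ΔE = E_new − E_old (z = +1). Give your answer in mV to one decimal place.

-8.7 mV

E_old = (25.6/1)·ln(6.47/98.4) = -69.68 mV
E_new = (25.6/1)·ln(4.61/98.4) = -78.36 mV
ΔE = -78.36 − (-69.68) = -8.68 mV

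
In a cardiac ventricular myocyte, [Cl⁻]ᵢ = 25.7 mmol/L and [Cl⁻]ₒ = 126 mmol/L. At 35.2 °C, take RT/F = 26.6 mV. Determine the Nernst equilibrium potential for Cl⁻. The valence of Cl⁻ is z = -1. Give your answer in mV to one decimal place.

E = (26.6/z) · ln([Cl⁻]_out/[Cl⁻]_in) with z = -1.
For an anion, dividing by z = -1 reverses the sign.
= (26.6/-1) · ln(126/25.7) = -26.60 · ln(4.903)
= -26.60 · (1.5898) = -42.29 mV

-42.3 mV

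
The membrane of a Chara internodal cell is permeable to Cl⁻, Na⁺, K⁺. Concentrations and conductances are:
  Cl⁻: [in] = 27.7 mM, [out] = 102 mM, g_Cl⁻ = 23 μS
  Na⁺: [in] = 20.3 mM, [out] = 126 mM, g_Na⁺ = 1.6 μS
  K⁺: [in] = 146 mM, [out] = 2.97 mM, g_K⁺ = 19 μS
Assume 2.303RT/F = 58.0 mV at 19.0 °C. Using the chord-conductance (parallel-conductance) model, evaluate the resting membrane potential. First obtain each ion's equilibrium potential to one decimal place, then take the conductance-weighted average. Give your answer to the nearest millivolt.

-58 mV

E_Cl⁻ = (58.0/-1)·log₁₀(102/27.7) = -32.8 mV
E_Na⁺ = (58.0/1)·log₁₀(126/20.3) = 46.0 mV
E_K⁺ = (58.0/1)·log₁₀(2.97/146) = -98.1 mV
Vm = (Σ gᵢEᵢ)/(Σ gᵢ) = (23·-32.8 + 1.6·46.0 + 19·-98.1) / (23 + 1.6 + 19)
= -2544.70 / 43.6 = -58.36 mV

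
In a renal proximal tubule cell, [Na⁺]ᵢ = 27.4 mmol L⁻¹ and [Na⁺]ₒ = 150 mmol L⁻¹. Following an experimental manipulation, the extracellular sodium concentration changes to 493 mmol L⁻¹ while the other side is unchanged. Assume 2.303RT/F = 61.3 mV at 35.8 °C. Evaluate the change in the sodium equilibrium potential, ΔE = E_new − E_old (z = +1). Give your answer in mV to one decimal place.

31.7 mV

E_old = (61.3/1)·log₁₀(150/27.4) = 45.26 mV
E_new = (61.3/1)·log₁₀(493/27.4) = 76.94 mV
ΔE = 76.94 − (45.26) = 31.68 mV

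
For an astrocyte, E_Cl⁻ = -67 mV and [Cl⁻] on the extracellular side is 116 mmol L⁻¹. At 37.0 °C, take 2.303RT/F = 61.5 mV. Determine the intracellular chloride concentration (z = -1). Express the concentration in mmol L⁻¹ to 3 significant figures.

9.44 mmol L⁻¹

Nernst: E = (61.5/-1) · log₁₀([out]/[in]), so log₁₀([out]/[in]) = -67.0 × -1 / 61.5 = 1.0894.
[out]/[in] = 10^(1.0894) = 12.29.
[in] = 116 / 12.29 = 9.441 mmol L⁻¹.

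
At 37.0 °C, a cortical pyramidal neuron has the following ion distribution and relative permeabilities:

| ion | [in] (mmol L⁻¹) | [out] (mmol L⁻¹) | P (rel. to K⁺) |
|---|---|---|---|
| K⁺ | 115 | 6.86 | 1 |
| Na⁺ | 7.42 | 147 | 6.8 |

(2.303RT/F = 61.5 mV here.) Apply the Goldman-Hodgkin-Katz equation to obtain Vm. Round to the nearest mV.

Vm = 61.5 · log₁₀[(Σ P·[cation]ₒ + Σ P·[anion]ᵢ) / (Σ P·[cation]ᵢ + Σ P·[anion]ₒ)]
Numerator = 1×6.86 + 6.8×147 = 1006
Denominator = 1×115 + 6.8×7.42 = 165.5
Vm = 61.5 · log₁₀(6.0829) = 61.5 × (0.7841) = 48.22 mV

48 mV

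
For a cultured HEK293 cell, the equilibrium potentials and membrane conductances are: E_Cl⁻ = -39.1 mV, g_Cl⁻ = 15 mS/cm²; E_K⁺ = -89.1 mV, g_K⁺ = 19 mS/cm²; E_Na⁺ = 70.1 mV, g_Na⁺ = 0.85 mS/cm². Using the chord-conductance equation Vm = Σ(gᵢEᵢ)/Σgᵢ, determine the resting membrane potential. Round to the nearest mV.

-64 mV

Σ gᵢEᵢ = 15·(-39.1) + 19·(-89.1) + 0.85·(70.1) = -2219.82
Σ gᵢ = 15 + 19 + 0.85 = 34.85
Vm = -2219.82 / 34.85 = -63.70 mV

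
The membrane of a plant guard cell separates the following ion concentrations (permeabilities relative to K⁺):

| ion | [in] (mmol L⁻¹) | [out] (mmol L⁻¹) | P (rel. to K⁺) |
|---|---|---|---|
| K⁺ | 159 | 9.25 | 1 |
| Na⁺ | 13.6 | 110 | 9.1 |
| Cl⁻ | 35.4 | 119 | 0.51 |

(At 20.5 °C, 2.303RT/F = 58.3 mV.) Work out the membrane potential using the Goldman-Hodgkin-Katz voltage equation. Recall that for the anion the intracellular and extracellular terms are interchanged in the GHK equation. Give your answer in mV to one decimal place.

27.8 mV

Vm = 58.3 · log₁₀[(Σ P·[cation]ₒ + Σ P·[anion]ᵢ) / (Σ P·[cation]ᵢ + Σ P·[anion]ₒ)]
Numerator = 1×9.25 + 9.1×110 + 0.51×35.4 = 1028
Denominator = 1×159 + 9.1×13.6 + 0.51×119 = 343.4
Vm = 58.3 · log₁₀(2.994) = 58.3 × (0.4763) = 27.77 mV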